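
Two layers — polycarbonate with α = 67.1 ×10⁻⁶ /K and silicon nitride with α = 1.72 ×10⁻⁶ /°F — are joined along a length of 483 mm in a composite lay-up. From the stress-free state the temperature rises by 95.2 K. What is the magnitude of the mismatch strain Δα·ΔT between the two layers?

silicon nitride: α = 1.72×10⁻⁶/°F × 9/5 = 3.10×10⁻⁶/K.
Δα = |67.1 − 3.10|×10⁻⁶/K = 64.0×10⁻⁶/K.
Mismatch strain = Δα·ΔT = 64.0×10⁻⁶ × 95.2 = 6.09×10⁻³.

6.09×10⁻³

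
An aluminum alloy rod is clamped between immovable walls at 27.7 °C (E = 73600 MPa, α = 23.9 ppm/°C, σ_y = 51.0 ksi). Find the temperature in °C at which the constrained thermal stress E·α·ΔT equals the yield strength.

228 °C

E = 73600 MPa = 73.60 GPa.
σ_y = 51.0 ksi = 351.6 MPa.
E·α·ΔT = 351.6 MPa ⇒ ΔT = 351.6 / (73.60×10³ × 23.9×10⁻⁶) = 199.9 K.
T = 27.7 + 199.9 = 227.6 °C.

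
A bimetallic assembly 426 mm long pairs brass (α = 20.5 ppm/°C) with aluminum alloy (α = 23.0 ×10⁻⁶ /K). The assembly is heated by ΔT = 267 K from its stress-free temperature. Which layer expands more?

α(brass) = 20.5×10⁻⁶/K vs α(aluminum alloy) = 23.0×10⁻⁶/K.
Higher α expands more for the same ΔT: aluminum alloy.

aluminum alloy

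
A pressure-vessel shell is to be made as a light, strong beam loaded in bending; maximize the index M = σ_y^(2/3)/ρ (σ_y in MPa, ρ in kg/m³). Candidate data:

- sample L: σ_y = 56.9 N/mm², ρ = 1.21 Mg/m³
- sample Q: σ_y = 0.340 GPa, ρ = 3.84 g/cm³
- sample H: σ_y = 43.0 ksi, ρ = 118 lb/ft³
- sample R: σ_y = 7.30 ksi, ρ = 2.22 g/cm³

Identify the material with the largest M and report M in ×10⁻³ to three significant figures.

In SI units:
  sample L: σ_y = 56.90 MPa, ρ = 1210 kg/m³
  sample Q: σ_y = 340.0 MPa, ρ = 3840 kg/m³
  sample H: σ_y = 296.5 MPa, ρ = 1890 kg/m³
  sample R: σ_y = 50.33 MPa, ρ = 2220 kg/m³
  sample H: M = 23.5×10⁻³
  sample Q: M = 12.7×10⁻³
  sample L: M = 12.2×10⁻³
  sample R: M = 6.14×10⁻³
The maximum is for sample H.

sample H, M = 23.5×10⁻³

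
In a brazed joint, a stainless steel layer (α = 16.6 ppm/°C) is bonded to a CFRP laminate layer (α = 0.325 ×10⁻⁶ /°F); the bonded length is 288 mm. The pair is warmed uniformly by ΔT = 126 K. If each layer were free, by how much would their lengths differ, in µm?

CFRP laminate: α = 0.325×10⁻⁶/°F × 9/5 = 0.585×10⁻⁶/K.
Δα = |16.6 − 0.585|×10⁻⁶/K = 16.0×10⁻⁶/K.
ΔL_mismatch = Δα·L·ΔT = 16.0×10⁻⁶ × 288.0 mm × 126.0 K = 581 µm.

581 µm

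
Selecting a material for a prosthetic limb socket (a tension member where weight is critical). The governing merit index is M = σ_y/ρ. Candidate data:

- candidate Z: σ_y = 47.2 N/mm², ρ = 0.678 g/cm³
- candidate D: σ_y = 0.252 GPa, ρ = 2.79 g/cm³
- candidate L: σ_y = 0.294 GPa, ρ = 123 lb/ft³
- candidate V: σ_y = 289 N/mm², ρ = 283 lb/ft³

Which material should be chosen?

candidate L

Normalizing units and computing the index:
  candidate Z: σ_y = 47.20 MPa, ρ = 678.0 kg/m³
  candidate D: σ_y = 252.0 MPa, ρ = 2790 kg/m³
  candidate L: σ_y = 294.0 MPa, ρ = 1970 kg/m³
  candidate V: σ_y = 289.0 MPa, ρ = 4533 kg/m³
  candidate L: M = 149 kN·m/kg
  candidate D: M = 90.3 kN·m/kg
  candidate Z: M = 69.6 kN·m/kg
  candidate V: M = 63.8 kN·m/kg
Candidate L has the largest M.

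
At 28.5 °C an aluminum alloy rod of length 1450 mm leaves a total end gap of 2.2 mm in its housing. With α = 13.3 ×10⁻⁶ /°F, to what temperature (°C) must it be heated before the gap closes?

91.9 °C

α = 13.3×10⁻⁶/°F × 9/5 = 23.9×10⁻⁶/K.
α·L₀·ΔT = 2.2 mm ⇒ ΔT = 2.2 / (23.9×10⁻⁶ × 1450.0) = 63.38 K.
T = 28.5 + 63.38 = 91.88 °C.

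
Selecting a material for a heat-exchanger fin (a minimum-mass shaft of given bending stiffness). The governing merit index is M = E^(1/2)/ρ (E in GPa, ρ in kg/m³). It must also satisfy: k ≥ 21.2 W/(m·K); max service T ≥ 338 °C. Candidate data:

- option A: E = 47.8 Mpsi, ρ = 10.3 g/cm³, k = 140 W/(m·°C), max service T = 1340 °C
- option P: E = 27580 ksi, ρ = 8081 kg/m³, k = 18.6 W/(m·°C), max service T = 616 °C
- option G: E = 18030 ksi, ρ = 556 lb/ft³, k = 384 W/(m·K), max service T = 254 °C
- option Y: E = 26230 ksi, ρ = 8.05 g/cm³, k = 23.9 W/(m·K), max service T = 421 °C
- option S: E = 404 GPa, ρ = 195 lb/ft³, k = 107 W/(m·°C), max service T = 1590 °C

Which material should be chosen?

Screen on constraints: k ≥ 21.2 W/(m·K); max service T ≥ 338 °C. Survivors: option A, option Y, option S.
In SI units:
  option A: E = 329.6 GPa, ρ = 10300 kg/m³
  option Y: E = 180.8 GPa, ρ = 8050 kg/m³
  option S: E = 404.0 GPa, ρ = 3124 kg/m³
  option S: M = 6.43×10⁻³
  option A: M = 1.76×10⁻³
  option Y: M = 1.67×10⁻³
Option S ranks first.

option S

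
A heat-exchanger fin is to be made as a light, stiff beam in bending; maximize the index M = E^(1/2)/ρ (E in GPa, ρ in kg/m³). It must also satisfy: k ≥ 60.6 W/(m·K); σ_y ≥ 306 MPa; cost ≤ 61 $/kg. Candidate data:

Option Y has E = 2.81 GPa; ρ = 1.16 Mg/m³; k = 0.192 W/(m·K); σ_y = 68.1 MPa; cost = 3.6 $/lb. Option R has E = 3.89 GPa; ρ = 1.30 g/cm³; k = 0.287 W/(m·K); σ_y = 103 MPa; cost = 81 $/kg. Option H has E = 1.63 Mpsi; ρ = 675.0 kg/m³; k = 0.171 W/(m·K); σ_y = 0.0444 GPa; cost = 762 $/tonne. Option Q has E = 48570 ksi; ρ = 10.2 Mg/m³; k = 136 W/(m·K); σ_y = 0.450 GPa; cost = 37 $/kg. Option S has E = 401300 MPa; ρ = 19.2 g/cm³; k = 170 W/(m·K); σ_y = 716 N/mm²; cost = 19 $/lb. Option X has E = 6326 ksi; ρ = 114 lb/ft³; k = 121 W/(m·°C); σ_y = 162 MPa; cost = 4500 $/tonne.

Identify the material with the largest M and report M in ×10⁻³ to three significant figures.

Screen on constraints: k ≥ 60.6 W/(m·K); σ_y ≥ 306 MPa; cost ≤ 61 $/kg. Survivors: option Q, option S.
After converting to SI:
  option Q: E = 334.9 GPa, ρ = 10200 kg/m³
  option S: E = 401.3 GPa, ρ = 19200 kg/m³
  option Q: M = 1.79×10⁻³
  option S: M = 1.04×10⁻³
Option Q has the largest M.

option Q, M = 1.79×10⁻³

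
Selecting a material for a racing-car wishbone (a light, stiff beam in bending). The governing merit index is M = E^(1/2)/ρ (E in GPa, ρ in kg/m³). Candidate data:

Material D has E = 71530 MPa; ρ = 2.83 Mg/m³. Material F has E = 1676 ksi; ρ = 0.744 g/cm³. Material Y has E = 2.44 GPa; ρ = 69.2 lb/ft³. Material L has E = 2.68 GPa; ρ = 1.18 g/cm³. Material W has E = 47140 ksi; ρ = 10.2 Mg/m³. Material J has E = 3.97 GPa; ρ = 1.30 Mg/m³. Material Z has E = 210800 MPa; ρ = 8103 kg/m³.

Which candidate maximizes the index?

Putting every candidate on a common basis:
  material D: E = 71.53 GPa, ρ = 2830 kg/m³
  material F: E = 11.56 GPa, ρ = 744.0 kg/m³
  material Y: E = 2.440 GPa, ρ = 1108 kg/m³
  material L: E = 2.680 GPa, ρ = 1180 kg/m³
  material W: E = 325.0 GPa, ρ = 10200 kg/m³
  material J: E = 3.970 GPa, ρ = 1300 kg/m³
  material Z: E = 210.8 GPa, ρ = 8103 kg/m³
  material F: M = 4.57×10⁻³
  material D: M = 2.99×10⁻³
  material Z: M = 1.79×10⁻³
  material W: M = 1.77×10⁻³
  material J: M = 1.53×10⁻³
  material Y: M = 1.41×10⁻³
  material L: M = 1.39×10⁻³
The maximum is for material F.

material F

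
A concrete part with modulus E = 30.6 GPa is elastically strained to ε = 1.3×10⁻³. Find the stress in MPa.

σ = E·ε = 30600 MPa × 1.3×10⁻³ = 39.8 MPa.

39.8 MPa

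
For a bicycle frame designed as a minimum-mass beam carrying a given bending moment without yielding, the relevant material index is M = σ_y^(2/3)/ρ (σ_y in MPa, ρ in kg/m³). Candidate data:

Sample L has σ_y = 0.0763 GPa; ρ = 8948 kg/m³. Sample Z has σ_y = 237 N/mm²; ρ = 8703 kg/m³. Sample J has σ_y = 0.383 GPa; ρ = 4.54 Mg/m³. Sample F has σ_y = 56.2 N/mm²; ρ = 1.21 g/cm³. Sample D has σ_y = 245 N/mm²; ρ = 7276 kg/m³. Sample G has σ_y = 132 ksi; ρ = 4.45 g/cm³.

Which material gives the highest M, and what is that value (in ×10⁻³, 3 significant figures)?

Normalizing units and computing the index:
  sample L: σ_y = 76.30 MPa, ρ = 8948 kg/m³
  sample Z: σ_y = 237.0 MPa, ρ = 8703 kg/m³
  sample J: σ_y = 383.0 MPa, ρ = 4540 kg/m³
  sample F: σ_y = 56.20 MPa, ρ = 1210 kg/m³
  sample D: σ_y = 245.0 MPa, ρ = 7276 kg/m³
  sample G: σ_y = 910.1 MPa, ρ = 4450 kg/m³
  sample G: M = 21.1×10⁻³
  sample F: M = 12.1×10⁻³
  sample J: M = 11.6×10⁻³
  sample D: M = 5.38×10⁻³
  sample Z: M = 4.40×10⁻³
  sample L: M = 2.01×10⁻³
Sample G ranks first.

sample G, M = 21.1×10⁻³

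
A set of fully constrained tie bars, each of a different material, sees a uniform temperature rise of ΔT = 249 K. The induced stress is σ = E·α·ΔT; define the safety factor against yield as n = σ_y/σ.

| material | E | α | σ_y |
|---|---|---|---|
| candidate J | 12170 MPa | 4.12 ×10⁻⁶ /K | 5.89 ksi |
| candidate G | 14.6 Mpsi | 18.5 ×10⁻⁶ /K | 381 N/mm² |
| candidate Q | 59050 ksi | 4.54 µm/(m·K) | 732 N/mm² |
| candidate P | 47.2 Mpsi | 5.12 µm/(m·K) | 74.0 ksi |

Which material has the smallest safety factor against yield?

candidate G

With everything in SI (GPa, ×10⁻⁶/K, MPa):
  candidate J: E = 12.17, α = 4.12, σ_y = 40.61 → σ = 12.5 MPa, n = 3.25
  candidate G: E = 100.7, α = 18.5, σ_y = 381.0 → σ = 464 MPa, n = 0.822
  candidate Q: E = 407.1, α = 4.54, σ_y = 732.0 → σ = 460 MPa, n = 1.59
  candidate P: E = 325.4, α = 5.12, σ_y = 510.2 → σ = 415 MPa, n = 1.23
Smallest n: candidate G with n = 0.822.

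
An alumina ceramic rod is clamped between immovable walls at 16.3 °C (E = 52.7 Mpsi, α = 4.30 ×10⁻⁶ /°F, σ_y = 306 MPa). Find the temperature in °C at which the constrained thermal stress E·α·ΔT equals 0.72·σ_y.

94.6 °C

E = 52.7 Mpsi = 363.4 GPa.
α = 4.30×10⁻⁶/°F × 9/5 = 7.74×10⁻⁶/K.
E·α·ΔT = 220.3 MPa ⇒ ΔT = 220.3 / (363.4×10³ × 7.74×10⁻⁶) = 78.34 K.
T = 16.3 + 78.34 = 94.64 °C.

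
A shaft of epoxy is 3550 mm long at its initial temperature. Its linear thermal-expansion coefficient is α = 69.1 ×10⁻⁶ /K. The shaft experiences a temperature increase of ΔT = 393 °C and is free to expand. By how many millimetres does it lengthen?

96.4 mm

ΔL = α·L₀·ΔT = 69.1×10⁻⁶ × 3550 mm × 393.0 K = 96.4 mm.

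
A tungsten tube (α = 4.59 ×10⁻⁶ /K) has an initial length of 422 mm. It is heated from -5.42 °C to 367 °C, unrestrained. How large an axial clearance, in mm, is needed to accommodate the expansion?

0.721 mm

ΔT = 367 − (-5.42) = 372.4 K.
ΔL = α·L₀·ΔT = 4.59×10⁻⁶ × 422 mm × 372.4 K = 0.721 mm.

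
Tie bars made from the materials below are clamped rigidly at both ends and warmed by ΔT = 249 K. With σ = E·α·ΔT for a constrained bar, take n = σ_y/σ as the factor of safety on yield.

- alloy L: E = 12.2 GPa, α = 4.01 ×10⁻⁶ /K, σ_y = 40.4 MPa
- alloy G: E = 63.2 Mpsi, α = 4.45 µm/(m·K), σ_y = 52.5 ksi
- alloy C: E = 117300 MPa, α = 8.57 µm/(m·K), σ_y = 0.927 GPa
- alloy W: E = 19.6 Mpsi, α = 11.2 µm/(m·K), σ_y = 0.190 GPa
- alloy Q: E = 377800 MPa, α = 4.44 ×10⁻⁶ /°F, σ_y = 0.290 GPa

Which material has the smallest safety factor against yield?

With everything in SI (GPa, ×10⁻⁶/K, MPa):
  alloy L: E = 12.20, α = 4.01, σ_y = 40.40 → σ = 12.2 MPa, n = 3.32
  alloy G: E = 435.7, α = 4.45, σ_y = 362.0 → σ = 483 MPa, n = 0.750
  alloy C: E = 117.3, α = 8.57, σ_y = 927.0 → σ = 250 MPa, n = 3.70
  alloy W: E = 135.1, α = 11.2, σ_y = 190.0 → σ = 377 MPa, n = 0.504
  alloy Q: E = 377.8, α = 7.99, σ_y = 290.0 → σ = 752 MPa, n = 0.386
Smallest n: alloy Q with n = 0.386.

alloy Q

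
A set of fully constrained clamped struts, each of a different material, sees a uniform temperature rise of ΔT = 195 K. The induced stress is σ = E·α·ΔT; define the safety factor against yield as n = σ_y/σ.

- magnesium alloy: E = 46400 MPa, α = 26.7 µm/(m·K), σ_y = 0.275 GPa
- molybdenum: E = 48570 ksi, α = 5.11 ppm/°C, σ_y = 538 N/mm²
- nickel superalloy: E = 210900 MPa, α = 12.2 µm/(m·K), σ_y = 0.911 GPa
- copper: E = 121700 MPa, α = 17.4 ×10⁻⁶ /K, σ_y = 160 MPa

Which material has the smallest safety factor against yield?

With everything in SI (GPa, ×10⁻⁶/K, MPa):
  magnesium alloy: E = 46.40, α = 26.7, σ_y = 275.0 → σ = 242 MPa, n = 1.14
  molybdenum: E = 334.9, α = 5.11, σ_y = 538.0 → σ = 334 MPa, n = 1.61
  nickel superalloy: E = 210.9, α = 12.2, σ_y = 911.0 → σ = 502 MPa, n = 1.82
  copper: E = 121.7, α = 17.4, σ_y = 160.0 → σ = 413 MPa, n = 0.387
Copper has the lowest safety factor, n = 0.387.

copper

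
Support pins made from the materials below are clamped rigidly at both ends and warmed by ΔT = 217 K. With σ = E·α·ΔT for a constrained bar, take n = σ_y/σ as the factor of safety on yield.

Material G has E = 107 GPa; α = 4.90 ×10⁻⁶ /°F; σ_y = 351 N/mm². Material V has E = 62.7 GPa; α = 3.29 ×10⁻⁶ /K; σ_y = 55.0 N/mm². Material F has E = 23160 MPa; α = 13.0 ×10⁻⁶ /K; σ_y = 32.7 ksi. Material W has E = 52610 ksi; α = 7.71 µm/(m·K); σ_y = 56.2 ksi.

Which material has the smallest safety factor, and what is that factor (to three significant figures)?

Converting E to GPa, α to ×10⁻⁶/K, σ_y to MPa, then σ and n for each:
  material G: E = 107.0, α = 8.82, σ_y = 351.0 → σ = 205 MPa, n = 1.71
  material V: E = 62.70, α = 3.29, σ_y = 55.00 → σ = 44.8 MPa, n = 1.23
  material F: E = 23.16, α = 13.0, σ_y = 225.5 → σ = 65.3 MPa, n = 3.45
  material W: E = 362.7, α = 7.71, σ_y = 387.5 → σ = 607 MPa, n = 0.638
Smallest n: material W with n = 0.638.

material W, n = 0.638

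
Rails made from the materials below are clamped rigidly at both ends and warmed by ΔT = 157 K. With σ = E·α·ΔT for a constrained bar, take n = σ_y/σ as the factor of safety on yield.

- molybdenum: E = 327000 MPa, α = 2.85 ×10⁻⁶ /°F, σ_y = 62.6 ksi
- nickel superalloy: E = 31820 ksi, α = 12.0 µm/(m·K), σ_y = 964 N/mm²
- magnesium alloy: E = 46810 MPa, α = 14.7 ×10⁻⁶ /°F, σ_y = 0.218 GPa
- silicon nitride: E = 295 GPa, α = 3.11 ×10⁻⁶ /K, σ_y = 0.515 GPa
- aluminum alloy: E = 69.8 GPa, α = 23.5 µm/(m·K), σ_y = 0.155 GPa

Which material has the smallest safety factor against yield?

Per material, after unit conversion:
  molybdenum: E = 327.0, α = 5.13, σ_y = 431.6 → σ = 263 MPa, n = 1.64
  nickel superalloy: E = 219.4, α = 12.0, σ_y = 964.0 → σ = 413 MPa, n = 2.33
  magnesium alloy: E = 46.81, α = 26.5, σ_y = 218.0 → σ = 194 MPa, n = 1.12
  silicon nitride: E = 295.0, α = 3.11, σ_y = 515.0 → σ = 144 MPa, n = 3.58
  aluminum alloy: E = 69.80, α = 23.5, σ_y = 155.0 → σ = 258 MPa, n = 0.602
The minimum is aluminum alloy at n = 0.602.

aluminum alloy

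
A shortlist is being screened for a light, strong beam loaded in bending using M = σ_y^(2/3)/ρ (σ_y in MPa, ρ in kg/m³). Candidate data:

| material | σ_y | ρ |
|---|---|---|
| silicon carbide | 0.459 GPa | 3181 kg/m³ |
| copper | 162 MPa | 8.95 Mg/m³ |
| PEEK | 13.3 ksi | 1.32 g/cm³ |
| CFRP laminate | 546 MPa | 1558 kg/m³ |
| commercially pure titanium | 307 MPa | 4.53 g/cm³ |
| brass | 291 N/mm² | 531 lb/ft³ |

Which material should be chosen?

Normalizing units and computing the index:
  silicon carbide: σ_y = 459.0 MPa, ρ = 3181 kg/m³
  copper: σ_y = 162.0 MPa, ρ = 8950 kg/m³
  PEEK: σ_y = 91.70 MPa, ρ = 1320 kg/m³
  CFRP laminate: σ_y = 546.0 MPa, ρ = 1558 kg/m³
  commercially pure titanium: σ_y = 307.0 MPa, ρ = 4530 kg/m³
  brass: σ_y = 291.0 MPa, ρ = 8506 kg/m³
  CFRP laminate: M = 42.9×10⁻³
  silicon carbide: M = 18.7×10⁻³
  PEEK: M = 15.4×10⁻³
  commercially pure titanium: M = 10.0×10⁻³
  brass: M = 5.16×10⁻³
  copper: M = 3.32×10⁻³
Highest index: CFRP laminate.

CFRP laminate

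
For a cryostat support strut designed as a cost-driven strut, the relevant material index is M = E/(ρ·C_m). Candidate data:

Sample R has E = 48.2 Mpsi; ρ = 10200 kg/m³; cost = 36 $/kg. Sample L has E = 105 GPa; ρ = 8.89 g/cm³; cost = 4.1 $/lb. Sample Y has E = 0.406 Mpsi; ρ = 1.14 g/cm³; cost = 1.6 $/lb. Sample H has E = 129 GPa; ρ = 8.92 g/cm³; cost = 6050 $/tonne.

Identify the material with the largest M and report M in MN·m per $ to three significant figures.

After converting to SI:
  sample R: E = 332.3 GPa, ρ = 10200 kg/m³, cost = 36.00 $/kg
  sample L: E = 105.0 GPa, ρ = 8890 kg/m³, cost = 9.039 $/kg
  sample Y: E = 2.799 GPa, ρ = 1140 kg/m³, cost = 3.527 $/kg
  sample H: E = 129.0 GPa, ρ = 8920 kg/m³, cost = 6.050 $/kg
  sample H: M = 2.39 MN·m per $
  sample L: M = 1.31 MN·m per $
  sample R: M = 0.905 MN·m per $
  sample Y: M = 0.696 MN·m per $
Sample H has the largest M.

sample H, M = 2.39 MN·m per $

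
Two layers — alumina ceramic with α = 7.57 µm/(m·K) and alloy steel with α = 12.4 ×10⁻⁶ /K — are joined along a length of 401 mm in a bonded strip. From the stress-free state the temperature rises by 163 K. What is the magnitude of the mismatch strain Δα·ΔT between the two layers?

Δα = |7.57 − 12.4|×10⁻⁶/K = 4.83×10⁻⁶/K.
Mismatch strain = Δα·ΔT = 4.83×10⁻⁶ × 163.0 = 7.87×10⁻⁴.

7.87×10⁻⁴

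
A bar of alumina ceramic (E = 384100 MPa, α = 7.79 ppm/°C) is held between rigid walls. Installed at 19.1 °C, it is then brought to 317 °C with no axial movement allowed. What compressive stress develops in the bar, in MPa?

891 MPa

E = 384100 MPa = 384.1 GPa.
ΔT = 297.9 K. Constrained thermal stress σ = E·α·ΔT = 384.1×10³ MPa × 7.79×10⁻⁶ × 297.9 = 891 MPa (compressive).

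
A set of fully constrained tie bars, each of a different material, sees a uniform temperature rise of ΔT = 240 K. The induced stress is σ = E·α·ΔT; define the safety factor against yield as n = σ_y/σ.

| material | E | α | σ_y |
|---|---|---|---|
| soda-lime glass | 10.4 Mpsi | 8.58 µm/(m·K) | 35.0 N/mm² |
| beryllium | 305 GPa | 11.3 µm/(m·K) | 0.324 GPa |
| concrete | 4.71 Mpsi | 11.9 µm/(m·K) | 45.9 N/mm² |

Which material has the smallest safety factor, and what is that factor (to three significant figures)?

soda-lime glass, n = 0.237

Per material, after unit conversion:
  soda-lime glass: E = 71.71, α = 8.58, σ_y = 35.00 → σ = 148 MPa, n = 0.237
  beryllium: E = 305.0, α = 11.3, σ_y = 324.0 → σ = 827 MPa, n = 0.392
  concrete: E = 32.47, α = 11.9, σ_y = 45.90 → σ = 92.7 MPa, n = 0.495
Smallest n: soda-lime glass with n = 0.237.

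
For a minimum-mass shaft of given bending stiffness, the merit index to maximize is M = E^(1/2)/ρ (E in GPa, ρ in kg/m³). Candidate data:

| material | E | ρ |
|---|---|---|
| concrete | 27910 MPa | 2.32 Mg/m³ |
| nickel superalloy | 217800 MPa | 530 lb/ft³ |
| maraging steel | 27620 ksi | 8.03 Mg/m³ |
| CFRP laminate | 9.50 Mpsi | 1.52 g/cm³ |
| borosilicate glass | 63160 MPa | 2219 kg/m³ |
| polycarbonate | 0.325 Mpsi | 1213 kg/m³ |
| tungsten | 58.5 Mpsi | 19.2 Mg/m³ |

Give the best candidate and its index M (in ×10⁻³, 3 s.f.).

Convert each candidate to consistent units, then evaluate M:
  concrete: E = 27.91 GPa, ρ = 2320 kg/m³
  nickel superalloy: E = 217.8 GPa, ρ = 8490 kg/m³
  maraging steel: E = 190.4 GPa, ρ = 8030 kg/m³
  CFRP laminate: E = 65.50 GPa, ρ = 1520 kg/m³
  borosilicate glass: E = 63.16 GPa, ρ = 2219 kg/m³
  polycarbonate: E = 2.241 GPa, ρ = 1213 kg/m³
  tungsten: E = 403.3 GPa, ρ = 19200 kg/m³
  CFRP laminate: M = 5.32×10⁻³
  borosilicate glass: M = 3.58×10⁻³
  concrete: M = 2.28×10⁻³
  nickel superalloy: M = 1.74×10⁻³
  maraging steel: M = 1.72×10⁻³
  polycarbonate: M = 1.23×10⁻³
  tungsten: M = 1.05×10⁻³
Highest index: CFRP laminate.

CFRP laminate, M = 5.32×10⁻³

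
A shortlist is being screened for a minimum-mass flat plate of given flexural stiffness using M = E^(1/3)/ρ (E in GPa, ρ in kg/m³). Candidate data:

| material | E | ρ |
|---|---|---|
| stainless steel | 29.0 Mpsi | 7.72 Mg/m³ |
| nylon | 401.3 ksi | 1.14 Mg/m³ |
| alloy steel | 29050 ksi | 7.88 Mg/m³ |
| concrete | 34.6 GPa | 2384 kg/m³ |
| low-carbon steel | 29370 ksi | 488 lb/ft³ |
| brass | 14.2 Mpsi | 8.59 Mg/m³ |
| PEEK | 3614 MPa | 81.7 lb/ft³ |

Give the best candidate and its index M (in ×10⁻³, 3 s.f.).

After converting to SI:
  stainless steel: E = 199.9 GPa, ρ = 7720 kg/m³
  nylon: E = 2.767 GPa, ρ = 1140 kg/m³
  alloy steel: E = 200.3 GPa, ρ = 7880 kg/m³
  concrete: E = 34.60 GPa, ρ = 2384 kg/m³
  low-carbon steel: E = 202.5 GPa, ρ = 7817 kg/m³
  brass: E = 97.91 GPa, ρ = 8590 kg/m³
  PEEK: E = 3.614 GPa, ρ = 1309 kg/m³
  concrete: M = 1.37×10⁻³
  nylon: M = 1.23×10⁻³
  PEEK: M = 1.17×10⁻³
  stainless steel: M = 0.757×10⁻³
  low-carbon steel: M = 0.751×10⁻³
  alloy steel: M = 0.742×10⁻³
  brass: M = 0.537×10⁻³
The maximum is for concrete.

concrete, M = 1.37×10⁻³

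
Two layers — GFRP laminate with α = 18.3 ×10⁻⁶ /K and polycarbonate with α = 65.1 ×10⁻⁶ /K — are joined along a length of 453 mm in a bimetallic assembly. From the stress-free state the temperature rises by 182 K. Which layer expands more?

polycarbonate

α(GFRP laminate) = 18.3×10⁻⁶/K vs α(polycarbonate) = 65.1×10⁻⁶/K.
Higher α expands more for the same ΔT: polycarbonate.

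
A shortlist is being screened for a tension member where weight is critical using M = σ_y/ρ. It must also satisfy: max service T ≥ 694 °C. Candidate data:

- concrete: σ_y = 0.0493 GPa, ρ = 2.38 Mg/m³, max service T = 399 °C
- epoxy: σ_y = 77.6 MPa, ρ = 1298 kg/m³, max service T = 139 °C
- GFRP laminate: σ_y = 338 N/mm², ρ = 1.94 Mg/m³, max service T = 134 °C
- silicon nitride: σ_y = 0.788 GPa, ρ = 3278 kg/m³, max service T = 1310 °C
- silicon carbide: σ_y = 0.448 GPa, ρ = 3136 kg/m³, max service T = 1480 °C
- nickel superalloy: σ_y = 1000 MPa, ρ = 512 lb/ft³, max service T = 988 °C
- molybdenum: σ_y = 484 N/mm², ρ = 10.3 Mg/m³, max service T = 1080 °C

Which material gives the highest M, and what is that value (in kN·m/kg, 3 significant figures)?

silicon nitride, M = 240 kN·m/kg

Screen on constraints: max service T ≥ 694 °C. Survivors: silicon nitride, silicon carbide, nickel superalloy, molybdenum.
Normalizing units and computing the index:
  silicon nitride: σ_y = 788.0 MPa, ρ = 3278 kg/m³
  silicon carbide: σ_y = 448.0 MPa, ρ = 3136 kg/m³
  nickel superalloy: σ_y = 1000 MPa, ρ = 8201 kg/m³
  molybdenum: σ_y = 484.0 MPa, ρ = 10300 kg/m³
  silicon nitride: M = 240 kN·m/kg
  silicon carbide: M = 143 kN·m/kg
  nickel superalloy: M = 122 kN·m/kg
  molybdenum: M = 47.0 kN·m/kg
Highest index: silicon nitride.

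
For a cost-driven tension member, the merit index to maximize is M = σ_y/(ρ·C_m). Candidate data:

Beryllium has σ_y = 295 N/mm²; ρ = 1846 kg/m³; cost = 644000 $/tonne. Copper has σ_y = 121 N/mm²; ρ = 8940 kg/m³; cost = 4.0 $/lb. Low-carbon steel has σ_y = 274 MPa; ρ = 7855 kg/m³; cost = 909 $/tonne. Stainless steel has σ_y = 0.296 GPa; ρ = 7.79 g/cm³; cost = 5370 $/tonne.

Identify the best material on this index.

low-carbon steel

Normalizing units and computing the index:
  beryllium: σ_y = 295.0 MPa, ρ = 1846 kg/m³, cost = 644.0 $/kg
  copper: σ_y = 121.0 MPa, ρ = 8940 kg/m³, cost = 8.818 $/kg
  low-carbon steel: σ_y = 274.0 MPa, ρ = 7855 kg/m³, cost = 0.9090 $/kg
  stainless steel: σ_y = 296.0 MPa, ρ = 7790 kg/m³, cost = 5.370 $/kg
  low-carbon steel: M = 38.4 kN·m per $
  stainless steel: M = 7.08 kN·m per $
  copper: M = 1.53 kN·m per $
  beryllium: M = 0.248 kN·m per $
Low-carbon steel has the largest M.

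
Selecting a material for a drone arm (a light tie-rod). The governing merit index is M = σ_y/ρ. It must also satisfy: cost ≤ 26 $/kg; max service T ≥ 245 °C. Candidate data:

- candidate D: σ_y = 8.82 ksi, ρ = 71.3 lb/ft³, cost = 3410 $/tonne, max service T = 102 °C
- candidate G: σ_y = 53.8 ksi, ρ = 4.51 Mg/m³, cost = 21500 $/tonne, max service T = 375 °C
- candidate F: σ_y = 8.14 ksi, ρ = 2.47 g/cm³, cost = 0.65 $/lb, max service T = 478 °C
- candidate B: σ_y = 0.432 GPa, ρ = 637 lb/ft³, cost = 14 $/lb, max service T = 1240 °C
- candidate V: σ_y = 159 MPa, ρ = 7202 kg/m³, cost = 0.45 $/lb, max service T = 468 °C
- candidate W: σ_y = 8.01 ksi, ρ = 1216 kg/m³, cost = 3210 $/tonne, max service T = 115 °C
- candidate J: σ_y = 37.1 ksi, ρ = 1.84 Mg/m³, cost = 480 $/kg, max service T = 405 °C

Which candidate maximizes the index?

Screen on constraints: cost ≤ 26 $/kg; max service T ≥ 245 °C. Survivors: candidate G, candidate F, candidate V.
Convert each candidate to consistent units, then evaluate M:
  candidate G: σ_y = 370.9 MPa, ρ = 4510 kg/m³
  candidate F: σ_y = 56.12 MPa, ρ = 2470 kg/m³
  candidate V: σ_y = 159.0 MPa, ρ = 7202 kg/m³
  candidate G: M = 82.2 kN·m/kg
  candidate F: M = 22.7 kN·m/kg
  candidate V: M = 22.1 kN·m/kg
The maximum is for candidate G.

candidate G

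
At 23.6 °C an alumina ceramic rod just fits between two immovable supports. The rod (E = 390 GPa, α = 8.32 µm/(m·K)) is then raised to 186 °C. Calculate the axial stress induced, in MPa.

ΔT = 162.4 K. Constrained thermal stress σ = E·α·ΔT = 390.0×10³ MPa × 8.32×10⁻⁶ × 162.4 = 527 MPa (compressive).

527 MPa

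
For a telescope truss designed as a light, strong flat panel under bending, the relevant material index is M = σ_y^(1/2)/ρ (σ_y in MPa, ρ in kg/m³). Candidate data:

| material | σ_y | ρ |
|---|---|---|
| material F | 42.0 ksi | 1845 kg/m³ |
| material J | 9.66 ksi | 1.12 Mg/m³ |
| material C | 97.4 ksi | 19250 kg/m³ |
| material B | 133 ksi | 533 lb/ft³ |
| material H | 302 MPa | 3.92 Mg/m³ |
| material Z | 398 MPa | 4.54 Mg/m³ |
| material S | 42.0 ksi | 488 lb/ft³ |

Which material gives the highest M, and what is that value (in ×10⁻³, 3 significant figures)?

Convert each candidate to consistent units, then evaluate M:
  material F: σ_y = 289.6 MPa, ρ = 1845 kg/m³
  material J: σ_y = 66.60 MPa, ρ = 1120 kg/m³
  material C: σ_y = 671.5 MPa, ρ = 19250 kg/m³
  material B: σ_y = 917.0 MPa, ρ = 8538 kg/m³
  material H: σ_y = 302.0 MPa, ρ = 3920 kg/m³
  material Z: σ_y = 398.0 MPa, ρ = 4540 kg/m³
  material S: σ_y = 289.6 MPa, ρ = 7817 kg/m³
  material F: M = 9.22×10⁻³
  material J: M = 7.29×10⁻³
  material H: M = 4.43×10⁻³
  material Z: M = 4.39×10⁻³
  material B: M = 3.55×10⁻³
  material S: M = 2.18×10⁻³
  material C: M = 1.35×10⁻³
Material F ranks first.

material F, M = 9.22×10⁻³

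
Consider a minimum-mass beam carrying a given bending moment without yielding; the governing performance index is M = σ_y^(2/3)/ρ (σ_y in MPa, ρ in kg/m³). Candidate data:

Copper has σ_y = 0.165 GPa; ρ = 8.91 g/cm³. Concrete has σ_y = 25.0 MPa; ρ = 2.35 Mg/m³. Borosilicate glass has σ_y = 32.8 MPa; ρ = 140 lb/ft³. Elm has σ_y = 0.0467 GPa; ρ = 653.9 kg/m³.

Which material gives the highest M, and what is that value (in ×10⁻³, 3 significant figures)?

elm, M = 19.8×10⁻³

After converting to SI:
  copper: σ_y = 165.0 MPa, ρ = 8910 kg/m³
  concrete: σ_y = 25.00 MPa, ρ = 2350 kg/m³
  borosilicate glass: σ_y = 32.80 MPa, ρ = 2243 kg/m³
  elm: σ_y = 46.70 MPa, ρ = 653.9 kg/m³
  elm: M = 19.8×10⁻³
  borosilicate glass: M = 4.57×10⁻³
  concrete: M = 3.64×10⁻³
  copper: M = 3.38×10⁻³
Elm ranks first.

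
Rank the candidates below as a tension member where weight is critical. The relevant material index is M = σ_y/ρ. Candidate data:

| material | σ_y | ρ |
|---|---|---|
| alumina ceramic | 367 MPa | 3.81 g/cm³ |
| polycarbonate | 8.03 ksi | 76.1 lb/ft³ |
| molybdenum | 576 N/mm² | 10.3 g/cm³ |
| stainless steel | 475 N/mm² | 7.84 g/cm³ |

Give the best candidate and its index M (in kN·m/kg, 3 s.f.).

alumina ceramic, M = 96.3 kN·m/kg

Convert each candidate to consistent units, then evaluate M:
  alumina ceramic: σ_y = 367.0 MPa, ρ = 3810 kg/m³
  polycarbonate: σ_y = 55.36 MPa, ρ = 1219 kg/m³
  molybdenum: σ_y = 576.0 MPa, ρ = 10300 kg/m³
  stainless steel: σ_y = 475.0 MPa, ρ = 7840 kg/m³
  alumina ceramic: M = 96.3 kN·m/kg
  stainless steel: M = 60.6 kN·m/kg
  molybdenum: M = 55.9 kN·m/kg
  polycarbonate: M = 45.4 kN·m/kg
Alumina ceramic has the largest M.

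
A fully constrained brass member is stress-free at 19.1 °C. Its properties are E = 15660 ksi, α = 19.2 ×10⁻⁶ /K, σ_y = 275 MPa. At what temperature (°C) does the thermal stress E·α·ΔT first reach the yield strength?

E = 15660 ksi = 108.0 GPa.
E·α·ΔT = 275.0 MPa ⇒ ΔT = 275.0 / (108.0×10³ × 19.2×10⁻⁶) = 132.7 K.
T = 19.1 + 132.7 = 151.8 °C.

152 °C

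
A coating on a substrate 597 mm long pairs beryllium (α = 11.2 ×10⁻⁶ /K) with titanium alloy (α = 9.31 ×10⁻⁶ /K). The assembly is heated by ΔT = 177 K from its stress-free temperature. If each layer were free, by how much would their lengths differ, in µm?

200 µm

Δα = |11.2 − 9.31|×10⁻⁶/K = 1.89×10⁻⁶/K.
ΔL_mismatch = Δα·L·ΔT = 1.89×10⁻⁶ × 597.0 mm × 177.0 K = 200 µm.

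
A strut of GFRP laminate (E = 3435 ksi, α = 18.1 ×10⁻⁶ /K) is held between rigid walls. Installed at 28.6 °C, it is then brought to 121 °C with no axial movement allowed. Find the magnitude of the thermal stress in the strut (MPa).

E = 3435 ksi = 23.68 GPa.
ΔT = 92.40 K. Constrained thermal stress σ = E·α·ΔT = 23.68×10³ MPa × 18.1×10⁻⁶ × 92.40 = 39.6 MPa (compressive).

39.6 MPa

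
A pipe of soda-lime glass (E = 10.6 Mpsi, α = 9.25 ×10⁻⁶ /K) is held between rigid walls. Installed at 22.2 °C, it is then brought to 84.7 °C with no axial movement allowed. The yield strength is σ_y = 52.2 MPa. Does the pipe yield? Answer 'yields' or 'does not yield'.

does not yield

E = 10.6 Mpsi = 73.08 GPa.
ΔT = 62.50 K. Constrained thermal stress σ = E·α·ΔT = 73.08×10³ MPa × 9.25×10⁻⁶ × 62.50 = 42.3 MPa (compressive).
Compare to σ_y = 52.2 MPa: σ < σ_y, so it does not yield.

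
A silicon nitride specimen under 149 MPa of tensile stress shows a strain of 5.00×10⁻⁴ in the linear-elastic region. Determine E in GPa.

E = σ/ε = 149 MPa / 5.00×10⁻⁴ = 298000 MPa = 298 GPa.

298 GPa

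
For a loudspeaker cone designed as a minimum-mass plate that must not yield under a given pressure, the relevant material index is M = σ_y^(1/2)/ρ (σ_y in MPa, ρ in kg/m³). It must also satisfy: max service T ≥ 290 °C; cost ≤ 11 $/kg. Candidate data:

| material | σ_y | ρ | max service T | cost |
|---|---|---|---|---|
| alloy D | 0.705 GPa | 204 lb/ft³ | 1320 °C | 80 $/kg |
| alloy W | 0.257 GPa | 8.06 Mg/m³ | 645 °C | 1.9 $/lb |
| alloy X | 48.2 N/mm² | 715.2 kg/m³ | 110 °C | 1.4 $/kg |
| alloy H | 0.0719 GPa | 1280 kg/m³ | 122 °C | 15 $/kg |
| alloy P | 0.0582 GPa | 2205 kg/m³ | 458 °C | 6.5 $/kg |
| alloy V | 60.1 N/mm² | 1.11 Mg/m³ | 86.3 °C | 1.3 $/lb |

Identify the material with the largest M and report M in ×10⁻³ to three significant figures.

alloy P, M = 3.46×10⁻³

Screen on constraints: max service T ≥ 290 °C; cost ≤ 11 $/kg. Survivors: alloy W, alloy P.
Normalizing units and computing the index:
  alloy W: σ_y = 257.0 MPa, ρ = 8060 kg/m³
  alloy P: σ_y = 58.20 MPa, ρ = 2205 kg/m³
  alloy P: M = 3.46×10⁻³
  alloy W: M = 1.99×10⁻³
Alloy P has the largest M.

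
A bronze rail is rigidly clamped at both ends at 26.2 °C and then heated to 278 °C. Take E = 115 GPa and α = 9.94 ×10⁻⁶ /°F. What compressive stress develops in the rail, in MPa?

518 MPa

α = 9.94×10⁻⁶/°F × 9/5 = 17.9×10⁻⁶/K.
ΔT = 251.8 K. Constrained thermal stress σ = E·α·ΔT = 115.0×10³ MPa × 17.9×10⁻⁶ × 251.8 = 518 MPa (compressive).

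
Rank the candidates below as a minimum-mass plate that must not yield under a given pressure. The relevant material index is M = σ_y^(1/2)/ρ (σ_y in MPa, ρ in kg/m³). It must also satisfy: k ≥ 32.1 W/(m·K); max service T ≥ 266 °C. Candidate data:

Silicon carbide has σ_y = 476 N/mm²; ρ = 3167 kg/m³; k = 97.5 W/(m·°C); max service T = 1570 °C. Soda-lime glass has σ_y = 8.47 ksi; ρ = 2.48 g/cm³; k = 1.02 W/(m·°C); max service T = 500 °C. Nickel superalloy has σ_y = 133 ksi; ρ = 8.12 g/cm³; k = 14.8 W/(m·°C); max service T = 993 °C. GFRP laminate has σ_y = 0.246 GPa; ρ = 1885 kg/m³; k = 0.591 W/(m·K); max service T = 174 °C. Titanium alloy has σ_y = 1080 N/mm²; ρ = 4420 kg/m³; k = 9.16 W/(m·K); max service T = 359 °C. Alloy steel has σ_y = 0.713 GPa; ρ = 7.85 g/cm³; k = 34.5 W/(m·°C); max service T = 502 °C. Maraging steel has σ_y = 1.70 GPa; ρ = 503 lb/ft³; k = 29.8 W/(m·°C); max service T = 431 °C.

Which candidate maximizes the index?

Screen on constraints: k ≥ 32.1 W/(m·K); max service T ≥ 266 °C. Survivors: silicon carbide, alloy steel.
In SI units:
  silicon carbide: σ_y = 476.0 MPa, ρ = 3167 kg/m³
  alloy steel: σ_y = 713.0 MPa, ρ = 7850 kg/m³
  silicon carbide: M = 6.89×10⁻³
  alloy steel: M = 3.40×10⁻³
Highest index: silicon carbide.

silicon carbide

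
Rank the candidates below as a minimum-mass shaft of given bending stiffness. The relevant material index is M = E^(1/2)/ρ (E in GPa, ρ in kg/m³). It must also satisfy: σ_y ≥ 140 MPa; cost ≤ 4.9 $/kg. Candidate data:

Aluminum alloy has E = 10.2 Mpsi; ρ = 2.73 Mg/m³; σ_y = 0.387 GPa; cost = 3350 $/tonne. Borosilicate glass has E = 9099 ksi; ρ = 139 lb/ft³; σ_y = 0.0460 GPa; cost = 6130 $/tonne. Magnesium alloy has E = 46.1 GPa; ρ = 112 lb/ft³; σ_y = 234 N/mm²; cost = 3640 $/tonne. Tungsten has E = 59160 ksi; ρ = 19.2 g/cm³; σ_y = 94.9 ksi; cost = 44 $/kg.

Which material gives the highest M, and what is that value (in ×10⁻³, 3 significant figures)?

Screen on constraints: σ_y ≥ 140 MPa; cost ≤ 4.9 $/kg. Survivors: aluminum alloy, magnesium alloy.
Normalizing units and computing the index:
  aluminum alloy: E = 70.33 GPa, ρ = 2730 kg/m³
  magnesium alloy: E = 46.10 GPa, ρ = 1794 kg/m³
  magnesium alloy: M = 3.78×10⁻³
  aluminum alloy: M = 3.07×10⁻³
Magnesium alloy has the largest M.

magnesium alloy, M = 3.78×10⁻³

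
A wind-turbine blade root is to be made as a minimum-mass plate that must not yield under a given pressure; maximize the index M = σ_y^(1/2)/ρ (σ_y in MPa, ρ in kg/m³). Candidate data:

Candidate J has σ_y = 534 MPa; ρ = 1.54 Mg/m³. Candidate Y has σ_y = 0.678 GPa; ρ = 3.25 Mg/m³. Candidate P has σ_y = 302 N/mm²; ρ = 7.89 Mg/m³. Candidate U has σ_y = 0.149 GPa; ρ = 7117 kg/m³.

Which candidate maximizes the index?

candidate J

Putting every candidate on a common basis:
  candidate J: σ_y = 534.0 MPa, ρ = 1540 kg/m³
  candidate Y: σ_y = 678.0 MPa, ρ = 3250 kg/m³
  candidate P: σ_y = 302.0 MPa, ρ = 7890 kg/m³
  candidate U: σ_y = 149.0 MPa, ρ = 7117 kg/m³
  candidate J: M = 15.0×10⁻³
  candidate Y: M = 8.01×10⁻³
  candidate P: M = 2.20×10⁻³
  candidate U: M = 1.72×10⁻³
Candidate J has the largest M.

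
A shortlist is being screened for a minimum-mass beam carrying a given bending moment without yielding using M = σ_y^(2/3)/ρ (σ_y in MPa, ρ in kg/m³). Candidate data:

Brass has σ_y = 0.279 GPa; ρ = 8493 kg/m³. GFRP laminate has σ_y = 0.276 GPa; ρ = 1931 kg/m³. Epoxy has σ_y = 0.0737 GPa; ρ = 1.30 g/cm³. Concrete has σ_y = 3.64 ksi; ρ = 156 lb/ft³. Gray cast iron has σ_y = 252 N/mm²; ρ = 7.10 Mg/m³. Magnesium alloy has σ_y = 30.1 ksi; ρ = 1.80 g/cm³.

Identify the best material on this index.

In SI units:
  brass: σ_y = 279.0 MPa, ρ = 8493 kg/m³
  GFRP laminate: σ_y = 276.0 MPa, ρ = 1931 kg/m³
  epoxy: σ_y = 73.70 MPa, ρ = 1300 kg/m³
  concrete: σ_y = 25.10 MPa, ρ = 2499 kg/m³
  gray cast iron: σ_y = 252.0 MPa, ρ = 7100 kg/m³
  magnesium alloy: σ_y = 207.5 MPa, ρ = 1800 kg/m³
  GFRP laminate: M = 22.0×10⁻³
  magnesium alloy: M = 19.5×10⁻³
  epoxy: M = 13.5×10⁻³
  gray cast iron: M = 5.62×10⁻³
  brass: M = 5.03×10⁻³
  concrete: M = 3.43×10⁻³
GFRP laminate ranks first.

GFRP laminate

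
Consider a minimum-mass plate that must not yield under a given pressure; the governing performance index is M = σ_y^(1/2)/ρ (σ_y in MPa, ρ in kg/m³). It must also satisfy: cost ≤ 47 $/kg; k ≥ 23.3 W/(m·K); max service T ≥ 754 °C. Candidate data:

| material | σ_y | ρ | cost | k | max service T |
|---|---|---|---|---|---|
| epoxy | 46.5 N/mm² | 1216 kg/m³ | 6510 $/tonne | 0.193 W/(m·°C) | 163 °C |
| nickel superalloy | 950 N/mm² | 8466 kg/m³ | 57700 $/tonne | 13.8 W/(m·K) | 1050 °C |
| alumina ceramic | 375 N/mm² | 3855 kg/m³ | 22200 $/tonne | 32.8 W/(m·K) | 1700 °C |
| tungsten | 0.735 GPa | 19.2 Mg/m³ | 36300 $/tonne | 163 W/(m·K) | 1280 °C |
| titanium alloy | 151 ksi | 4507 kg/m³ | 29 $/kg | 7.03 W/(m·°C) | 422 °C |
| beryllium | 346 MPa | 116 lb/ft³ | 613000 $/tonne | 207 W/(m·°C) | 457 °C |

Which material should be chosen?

alumina ceramic

Screen on constraints: cost ≤ 47 $/kg; k ≥ 23.3 W/(m·K); max service T ≥ 754 °C. Survivors: alumina ceramic, tungsten.
Normalizing units and computing the index:
  alumina ceramic: σ_y = 375.0 MPa, ρ = 3855 kg/m³
  tungsten: σ_y = 735.0 MPa, ρ = 19200 kg/m³
  alumina ceramic: M = 5.02×10⁻³
  tungsten: M = 1.41×10⁻³
The maximum is for alumina ceramic.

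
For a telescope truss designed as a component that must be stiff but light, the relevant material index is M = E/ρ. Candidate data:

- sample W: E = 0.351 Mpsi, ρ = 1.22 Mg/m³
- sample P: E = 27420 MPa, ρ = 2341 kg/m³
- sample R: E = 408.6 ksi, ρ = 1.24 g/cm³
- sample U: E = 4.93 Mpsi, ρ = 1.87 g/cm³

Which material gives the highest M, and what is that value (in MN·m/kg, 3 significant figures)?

Putting every candidate on a common basis:
  sample W: E = 2.420 GPa, ρ = 1220 kg/m³
  sample P: E = 27.42 GPa, ρ = 2341 kg/m³
  sample R: E = 2.817 GPa, ρ = 1240 kg/m³
  sample U: E = 33.99 GPa, ρ = 1870 kg/m³
  sample U: M = 18.2 MN·m/kg
  sample P: M = 11.7 MN·m/kg
  sample R: M = 2.27 MN·m/kg
  sample W: M = 1.98 MN·m/kg
Sample U ranks first.

sample U, M = 18.2 MN·m/kg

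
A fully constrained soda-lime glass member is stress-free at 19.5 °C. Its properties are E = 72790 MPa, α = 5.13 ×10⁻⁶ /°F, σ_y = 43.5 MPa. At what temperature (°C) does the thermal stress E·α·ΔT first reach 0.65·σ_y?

61.6 °C

E = 72790 MPa = 72.79 GPa.
α = 5.13×10⁻⁶/°F × 9/5 = 9.23×10⁻⁶/K.
E·α·ΔT = 28.28 MPa ⇒ ΔT = 28.28 / (72.79×10³ × 9.23×10⁻⁶) = 42.07 K.
T = 19.5 + 42.07 = 61.57 °C.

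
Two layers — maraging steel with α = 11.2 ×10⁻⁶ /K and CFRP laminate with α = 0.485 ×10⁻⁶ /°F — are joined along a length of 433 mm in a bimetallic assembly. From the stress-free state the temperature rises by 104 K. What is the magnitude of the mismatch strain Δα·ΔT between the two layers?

1.07×10⁻³

CFRP laminate: α = 0.485×10⁻⁶/°F × 9/5 = 0.873×10⁻⁶/K.
Δα = |11.2 − 0.873|×10⁻⁶/K = 10.3×10⁻⁶/K.
Mismatch strain = Δα·ΔT = 10.3×10⁻⁶ × 104.0 = 1.07×10⁻³.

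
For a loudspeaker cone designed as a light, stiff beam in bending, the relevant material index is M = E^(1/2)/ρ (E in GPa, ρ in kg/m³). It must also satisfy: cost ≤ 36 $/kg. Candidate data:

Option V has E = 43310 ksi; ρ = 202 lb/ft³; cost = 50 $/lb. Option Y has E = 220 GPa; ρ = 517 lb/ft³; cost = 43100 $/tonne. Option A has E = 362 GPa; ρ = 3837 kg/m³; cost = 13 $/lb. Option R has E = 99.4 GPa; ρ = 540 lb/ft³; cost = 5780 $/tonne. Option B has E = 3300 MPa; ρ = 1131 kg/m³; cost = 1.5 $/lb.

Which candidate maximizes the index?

option A

Screen on constraints: cost ≤ 36 $/kg. Survivors: option A, option R, option B.
After converting to SI:
  option A: E = 362.0 GPa, ρ = 3837 kg/m³
  option R: E = 99.40 GPa, ρ = 8650 kg/m³
  option B: E = 3.300 GPa, ρ = 1131 kg/m³
  option A: M = 4.96×10⁻³
  option B: M = 1.61×10⁻³
  option R: M = 1.15×10⁻³
The maximum is for option A.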